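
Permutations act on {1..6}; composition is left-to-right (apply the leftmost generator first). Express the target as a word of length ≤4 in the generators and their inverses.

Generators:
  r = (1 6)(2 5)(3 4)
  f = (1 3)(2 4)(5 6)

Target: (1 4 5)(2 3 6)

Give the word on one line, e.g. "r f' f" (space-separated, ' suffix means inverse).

  after r: (1 6)(2 5)(3 4)
  after f: (1 5 4)(2 6 3)
  after r': (1 2)(3 5)(4 6)
  after f: (1 4 5)(2 3 6)

r f r' f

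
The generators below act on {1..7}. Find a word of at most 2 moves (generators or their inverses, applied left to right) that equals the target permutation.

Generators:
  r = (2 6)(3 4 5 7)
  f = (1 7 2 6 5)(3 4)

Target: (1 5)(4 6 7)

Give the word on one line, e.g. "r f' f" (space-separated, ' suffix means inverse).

r f'

  after r: (2 6)(3 4 5 7)
  after f': (1 5)(4 6 7)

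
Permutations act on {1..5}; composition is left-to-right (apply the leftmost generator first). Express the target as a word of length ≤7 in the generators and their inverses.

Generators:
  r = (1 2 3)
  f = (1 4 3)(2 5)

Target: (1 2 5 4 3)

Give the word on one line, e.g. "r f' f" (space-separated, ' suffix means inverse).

  after r: (1 2 3)
  after f: (1 5 2)(3 4)
  after r': (1 5)(2 3 4)
  after r': (1 5 3 4)
  after f': (1 2 5 4 3)

r f r' r' f'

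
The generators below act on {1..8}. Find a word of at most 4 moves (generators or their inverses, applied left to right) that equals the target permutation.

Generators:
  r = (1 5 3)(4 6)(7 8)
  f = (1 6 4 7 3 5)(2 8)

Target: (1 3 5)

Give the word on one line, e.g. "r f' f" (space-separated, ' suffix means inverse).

r r

  after r: (1 5 3)(4 6)(7 8)
  after r: (1 3 5)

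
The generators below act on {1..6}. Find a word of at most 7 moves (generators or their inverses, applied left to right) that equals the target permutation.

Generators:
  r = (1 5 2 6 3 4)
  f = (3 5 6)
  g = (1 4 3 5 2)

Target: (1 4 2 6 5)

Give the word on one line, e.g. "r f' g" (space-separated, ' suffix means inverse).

  after r: (1 5 2 6 3 4)
  after r: (1 2 3)(4 5 6)
  after f': (1 2 6 4 3)
  after g: (2 6 3 4 5)
  after g: (1 4 2 6 5)

r r f' g g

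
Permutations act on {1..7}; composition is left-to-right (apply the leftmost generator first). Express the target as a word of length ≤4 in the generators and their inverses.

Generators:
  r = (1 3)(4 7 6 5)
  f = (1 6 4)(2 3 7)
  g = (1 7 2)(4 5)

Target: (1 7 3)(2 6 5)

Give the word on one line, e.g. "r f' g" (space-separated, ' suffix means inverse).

g f g'

  after g: (1 7 2)(4 5)
  after f: (1 2 6 4 5)(3 7)
  after g': (1 7 3)(2 6 5)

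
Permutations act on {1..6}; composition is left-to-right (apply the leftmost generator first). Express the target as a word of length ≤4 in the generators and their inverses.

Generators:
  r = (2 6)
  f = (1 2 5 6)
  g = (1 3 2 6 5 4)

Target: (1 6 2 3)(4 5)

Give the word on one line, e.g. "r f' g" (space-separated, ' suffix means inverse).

f f r g'

  after f: (1 2 5 6)
  after f: (1 5)(2 6)
  after r: (1 5)
  after g': (1 6 2 3)(4 5)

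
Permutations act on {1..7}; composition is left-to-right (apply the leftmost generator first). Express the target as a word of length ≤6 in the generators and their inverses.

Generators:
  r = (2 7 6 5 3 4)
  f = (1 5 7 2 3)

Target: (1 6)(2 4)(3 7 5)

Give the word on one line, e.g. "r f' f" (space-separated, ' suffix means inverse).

  after f': (1 3 2 7 5)
  after f': (1 2 5 3 7)
  after r: (1 7)(2 3 6 5 4)
  after f': (1 5 4 7 3 6)
  after r': (1 6)(2 4)(3 7 5)

f' f' r f' r'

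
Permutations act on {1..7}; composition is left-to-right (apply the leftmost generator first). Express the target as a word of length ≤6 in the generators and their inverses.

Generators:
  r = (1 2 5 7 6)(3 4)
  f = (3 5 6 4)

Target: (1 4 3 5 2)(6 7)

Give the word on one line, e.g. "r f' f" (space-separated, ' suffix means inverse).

r r r r f

  after r: (1 2 5 7 6)(3 4)
  after r: (1 5 6 2 7)
  after r: (1 7 2 6 5)(3 4)
  after r: (1 6 7 5 2)
  after f: (1 4 3 5 2)(6 7)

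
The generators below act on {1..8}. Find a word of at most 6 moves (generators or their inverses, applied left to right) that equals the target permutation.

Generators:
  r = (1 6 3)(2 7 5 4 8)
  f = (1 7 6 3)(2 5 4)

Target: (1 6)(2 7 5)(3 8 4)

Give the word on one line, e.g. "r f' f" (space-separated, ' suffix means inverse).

  after f': (1 3 6 7)(2 4 5)
  after f': (1 6)(2 5 4)(3 7)
  after r: (1 3 5 8 2 4 7)
  after f: (3 4 6)(5 8)
  after r: (1 6)(2 7 5)(3 8 4)

f' f' r f r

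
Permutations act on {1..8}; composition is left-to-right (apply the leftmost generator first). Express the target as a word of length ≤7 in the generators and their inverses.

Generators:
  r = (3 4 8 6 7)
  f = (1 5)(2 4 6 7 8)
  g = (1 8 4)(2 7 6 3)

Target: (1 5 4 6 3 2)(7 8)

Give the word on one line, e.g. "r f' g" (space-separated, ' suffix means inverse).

  after f': (1 5)(2 8 7 6 4)
  after g': (1 5 4 3 6 8 2)
  after f': (2 5)(3 4)(6 7)
  after r: (2 5)(3 8 6)
  after f: (1 5 4 6 3 2)(7 8)

f' g' f' r f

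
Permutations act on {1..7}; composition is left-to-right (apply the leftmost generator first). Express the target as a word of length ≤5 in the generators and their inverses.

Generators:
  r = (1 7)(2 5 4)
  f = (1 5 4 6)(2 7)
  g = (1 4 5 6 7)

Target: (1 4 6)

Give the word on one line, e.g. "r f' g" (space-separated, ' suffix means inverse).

g' f f g g

  after g': (1 7 6 5 4)
  after f: (1 2 7)(4 5 6)
  after f: (1 7 5)
  after g: (4 5)(6 7)
  after g: (1 4 6)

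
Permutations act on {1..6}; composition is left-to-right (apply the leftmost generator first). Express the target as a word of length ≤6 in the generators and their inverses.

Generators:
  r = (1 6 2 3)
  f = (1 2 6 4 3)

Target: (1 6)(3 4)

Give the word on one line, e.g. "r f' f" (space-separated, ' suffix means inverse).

  after r: (1 6 2 3)
  after f: (1 4 3 2)
  after f: (1 3 6 4)
  after f: (2 6 3 4)
  after r: (1 6)(3 4)

r f f f r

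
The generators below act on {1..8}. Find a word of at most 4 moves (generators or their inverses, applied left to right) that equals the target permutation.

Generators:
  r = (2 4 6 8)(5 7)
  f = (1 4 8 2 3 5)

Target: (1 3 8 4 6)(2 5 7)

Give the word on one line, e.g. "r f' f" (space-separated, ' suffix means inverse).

r f' f'

  after r: (2 4 6 8)(5 7)
  after f': (1 5 7 3 2)(4 6)
  after f': (1 3 8 4 6)(2 5 7)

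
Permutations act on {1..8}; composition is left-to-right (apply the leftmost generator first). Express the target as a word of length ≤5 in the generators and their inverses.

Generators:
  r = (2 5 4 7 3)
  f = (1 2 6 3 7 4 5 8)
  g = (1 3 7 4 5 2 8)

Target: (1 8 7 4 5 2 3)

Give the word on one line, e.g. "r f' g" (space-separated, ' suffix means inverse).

g' r' r'

  after g': (1 8 2 5 4 7 3)
  after r': (1 8 3)
  after r': (1 8 7 4 5 2 3)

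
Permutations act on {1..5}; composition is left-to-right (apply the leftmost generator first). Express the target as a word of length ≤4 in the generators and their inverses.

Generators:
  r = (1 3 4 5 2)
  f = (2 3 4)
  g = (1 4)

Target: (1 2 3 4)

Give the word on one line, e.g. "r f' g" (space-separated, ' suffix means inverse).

  after g: (1 4)
  after f: (1 2 3 4)

g f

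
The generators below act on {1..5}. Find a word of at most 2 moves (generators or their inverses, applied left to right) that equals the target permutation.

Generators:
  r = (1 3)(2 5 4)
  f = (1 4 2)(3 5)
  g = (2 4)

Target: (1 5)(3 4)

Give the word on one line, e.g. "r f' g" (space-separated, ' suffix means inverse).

  after r': (1 3)(2 4 5)
  after f: (1 5)(3 4)

r' f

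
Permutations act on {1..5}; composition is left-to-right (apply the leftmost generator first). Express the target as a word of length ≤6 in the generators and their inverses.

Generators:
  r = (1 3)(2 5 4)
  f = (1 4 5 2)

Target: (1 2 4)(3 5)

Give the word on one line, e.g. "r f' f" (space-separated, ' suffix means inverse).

r f r' f r

  after r: (1 3)(2 5 4)
  after f: (1 3 4)
  after r': (2 4 3 5)
  after f: (1 4 3 2 5)
  after r: (1 2 4)(3 5)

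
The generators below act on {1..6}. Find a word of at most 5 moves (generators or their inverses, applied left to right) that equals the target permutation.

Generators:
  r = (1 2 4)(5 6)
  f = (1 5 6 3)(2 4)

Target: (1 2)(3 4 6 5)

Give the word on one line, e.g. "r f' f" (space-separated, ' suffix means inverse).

  after r: (1 2 4)(5 6)
  after f: (1 4 5 3)
  after r': (1 2)(3 4 6 5)

r f r'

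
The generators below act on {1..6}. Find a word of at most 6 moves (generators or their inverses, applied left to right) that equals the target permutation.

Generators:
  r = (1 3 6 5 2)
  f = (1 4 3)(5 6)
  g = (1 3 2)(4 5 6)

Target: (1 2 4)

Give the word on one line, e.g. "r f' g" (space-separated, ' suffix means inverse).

  after f': (1 3 4)(5 6)
  after r': (2 5 3 4)
  after f': (1 3)(2 6 5 4)
  after g: (1 2 4)

f' r' f' g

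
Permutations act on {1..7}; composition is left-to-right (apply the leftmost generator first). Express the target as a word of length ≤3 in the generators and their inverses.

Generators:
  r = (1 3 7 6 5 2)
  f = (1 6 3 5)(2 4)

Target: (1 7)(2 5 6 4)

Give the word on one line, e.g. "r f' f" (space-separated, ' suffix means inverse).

r r f

  after r: (1 3 7 6 5 2)
  after r: (1 7 5)(2 3 6)
  after f: (1 7)(2 5 6 4)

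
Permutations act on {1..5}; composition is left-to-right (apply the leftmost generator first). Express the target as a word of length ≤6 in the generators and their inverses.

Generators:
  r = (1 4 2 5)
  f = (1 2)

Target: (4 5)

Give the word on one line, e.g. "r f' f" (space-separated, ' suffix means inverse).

  after r': (1 5 2 4)
  after f: (1 5)(2 4)
  after r: (4 5)
  after f': (1 2)(4 5)
  after f': (4 5)

r' f r f' f'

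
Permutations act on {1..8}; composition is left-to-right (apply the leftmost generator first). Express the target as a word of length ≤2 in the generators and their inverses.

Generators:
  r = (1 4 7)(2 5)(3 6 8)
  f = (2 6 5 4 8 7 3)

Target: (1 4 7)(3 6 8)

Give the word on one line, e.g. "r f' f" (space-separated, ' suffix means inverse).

  after r': (1 7 4)(2 5)(3 8 6)
  after r': (1 4 7)(3 6 8)

r' r'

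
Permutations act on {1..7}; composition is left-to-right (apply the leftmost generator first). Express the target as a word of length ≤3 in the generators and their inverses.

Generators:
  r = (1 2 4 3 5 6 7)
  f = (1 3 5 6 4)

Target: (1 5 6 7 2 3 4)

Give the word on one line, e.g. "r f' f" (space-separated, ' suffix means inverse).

  after f': (1 4 6 5 3)
  after r: (1 3 2 4 7)
  after r: (1 5 6 7 2 3 4)

f' r r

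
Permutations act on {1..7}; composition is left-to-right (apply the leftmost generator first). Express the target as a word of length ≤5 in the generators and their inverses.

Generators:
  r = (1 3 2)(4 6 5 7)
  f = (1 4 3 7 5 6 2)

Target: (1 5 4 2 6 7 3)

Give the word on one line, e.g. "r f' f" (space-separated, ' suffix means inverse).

  after f: (1 4 3 7 5 6 2)
  after r': (1 7 6 3 5 4)
  after f: (1 5 3 6 7 2)
  after f: (1 6 5 7)(2 4 3)
  after r: (1 5 4 2 6 7 3)

f r' f f r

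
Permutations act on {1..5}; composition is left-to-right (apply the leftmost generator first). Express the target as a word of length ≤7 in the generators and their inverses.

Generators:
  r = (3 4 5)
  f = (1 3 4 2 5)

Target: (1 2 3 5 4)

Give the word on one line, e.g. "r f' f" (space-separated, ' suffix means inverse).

  after f': (1 5 2 4 3)
  after r': (1 4 5 2 3)
  after r': (1 3)(2 5)
  after r': (1 5 2 4 3)
  after f': (1 2 3 5 4)

f' r' r' r' f'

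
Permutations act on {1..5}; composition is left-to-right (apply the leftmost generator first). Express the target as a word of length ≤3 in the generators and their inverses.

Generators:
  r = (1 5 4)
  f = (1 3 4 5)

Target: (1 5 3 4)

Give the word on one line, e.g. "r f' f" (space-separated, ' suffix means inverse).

r r f

  after r: (1 5 4)
  after r: (1 4 5)
  after f: (1 5 3 4)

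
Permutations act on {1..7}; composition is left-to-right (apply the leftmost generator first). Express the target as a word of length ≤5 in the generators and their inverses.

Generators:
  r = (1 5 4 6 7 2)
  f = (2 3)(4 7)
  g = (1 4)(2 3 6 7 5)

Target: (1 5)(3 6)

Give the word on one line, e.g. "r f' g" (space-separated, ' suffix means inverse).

  after g': (1 4)(2 5 7 6 3)
  after f': (1 7 6 2 5 4)
  after g: (1 5)(3 6)

g' f' g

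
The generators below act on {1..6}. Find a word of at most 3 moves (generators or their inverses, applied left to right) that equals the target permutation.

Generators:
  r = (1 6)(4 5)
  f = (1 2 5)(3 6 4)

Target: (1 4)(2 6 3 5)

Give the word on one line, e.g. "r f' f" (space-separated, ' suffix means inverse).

f' r'

  after f': (1 5 2)(3 4 6)
  after r': (1 4)(2 6 3 5)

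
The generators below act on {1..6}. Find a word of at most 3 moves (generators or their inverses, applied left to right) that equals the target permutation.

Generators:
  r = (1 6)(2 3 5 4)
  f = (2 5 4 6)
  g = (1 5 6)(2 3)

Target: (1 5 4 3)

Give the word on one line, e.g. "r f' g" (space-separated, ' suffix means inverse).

r g'

  after r: (1 6)(2 3 5 4)
  after g': (1 5 4 3)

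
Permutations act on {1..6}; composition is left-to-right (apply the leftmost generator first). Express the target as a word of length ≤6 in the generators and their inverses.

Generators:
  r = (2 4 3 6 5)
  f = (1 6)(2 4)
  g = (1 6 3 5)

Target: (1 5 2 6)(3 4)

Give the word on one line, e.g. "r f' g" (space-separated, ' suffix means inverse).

g' f g' r r

  after g': (1 5 3 6)
  after f: (1 5 3)(2 4)
  after g': (1 3 5 6)(2 4)
  after r: (1 6)(2 3)
  after r: (1 5 2 6)(3 4)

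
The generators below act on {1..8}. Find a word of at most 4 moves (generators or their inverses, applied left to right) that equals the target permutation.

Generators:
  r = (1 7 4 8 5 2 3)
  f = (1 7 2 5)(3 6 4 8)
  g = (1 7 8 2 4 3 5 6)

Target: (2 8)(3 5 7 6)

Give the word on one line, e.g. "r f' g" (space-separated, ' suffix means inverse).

  after r: (1 7 4 8 5 2 3)
  after f': (2 8)(3 5 7 6)

r f'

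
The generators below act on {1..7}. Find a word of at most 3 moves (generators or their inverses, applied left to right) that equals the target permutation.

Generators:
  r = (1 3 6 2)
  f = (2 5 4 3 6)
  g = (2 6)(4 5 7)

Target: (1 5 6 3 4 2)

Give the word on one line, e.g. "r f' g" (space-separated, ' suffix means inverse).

  after r: (1 3 6 2)
  after f': (1 4 5 2)
  after f': (1 5 6 3 4 2)

r f' f'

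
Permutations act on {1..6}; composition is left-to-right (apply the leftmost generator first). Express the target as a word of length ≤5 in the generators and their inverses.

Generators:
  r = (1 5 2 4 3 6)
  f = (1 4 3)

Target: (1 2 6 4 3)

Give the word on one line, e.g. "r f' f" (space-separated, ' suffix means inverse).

f' f' r f' r'

  after f': (1 3 4)
  after f': (1 4 3)
  after r: (1 3 5 2 4 6)
  after f': (1 4 6 3 5 2)
  after r': (1 2 6 4 3)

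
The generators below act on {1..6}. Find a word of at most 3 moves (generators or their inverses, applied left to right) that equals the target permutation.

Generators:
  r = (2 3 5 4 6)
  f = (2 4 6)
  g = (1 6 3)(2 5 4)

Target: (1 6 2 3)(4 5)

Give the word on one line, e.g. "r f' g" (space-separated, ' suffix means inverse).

  after f': (2 6 4)
  after g: (1 6 2 3)(4 5)

f' g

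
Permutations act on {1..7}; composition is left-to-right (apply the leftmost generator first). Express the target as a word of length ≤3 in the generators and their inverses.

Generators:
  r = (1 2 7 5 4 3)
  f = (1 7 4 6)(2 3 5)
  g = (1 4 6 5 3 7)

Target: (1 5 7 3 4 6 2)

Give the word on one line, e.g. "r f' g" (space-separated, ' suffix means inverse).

  after f: (1 7 4 6)(2 3 5)
  after r: (1 5 7 3 4 6 2)

f r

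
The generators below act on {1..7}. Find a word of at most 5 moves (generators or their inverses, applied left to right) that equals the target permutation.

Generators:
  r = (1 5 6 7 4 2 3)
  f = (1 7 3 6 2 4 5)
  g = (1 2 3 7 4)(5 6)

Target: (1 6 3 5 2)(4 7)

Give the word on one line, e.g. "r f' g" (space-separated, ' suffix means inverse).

r' g' f'

  after r': (1 3 2 4 7 6 5)
  after g': (1 2 7 5 4 3)
  after f': (1 6 3 5 2)(4 7)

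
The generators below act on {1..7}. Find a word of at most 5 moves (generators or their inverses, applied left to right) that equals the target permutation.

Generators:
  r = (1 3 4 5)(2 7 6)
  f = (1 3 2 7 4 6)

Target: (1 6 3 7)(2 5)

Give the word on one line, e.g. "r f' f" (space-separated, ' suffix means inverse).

  after f: (1 3 2 7 4 6)
  after r: (1 4 2 6 3 7 5)
  after f': (1 7 5 6)(2 4 3)
  after r: (1 6 3 7)(2 5)

f r f' r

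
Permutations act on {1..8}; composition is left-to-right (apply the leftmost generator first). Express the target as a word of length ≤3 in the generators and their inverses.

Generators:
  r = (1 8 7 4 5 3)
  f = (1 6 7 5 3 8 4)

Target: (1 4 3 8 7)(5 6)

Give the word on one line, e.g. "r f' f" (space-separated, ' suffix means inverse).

r' f f

  after r': (1 3 5 4 7 8)
  after f: (1 8 6 7 4 5)
  after f: (1 4 3 8 7)(5 6)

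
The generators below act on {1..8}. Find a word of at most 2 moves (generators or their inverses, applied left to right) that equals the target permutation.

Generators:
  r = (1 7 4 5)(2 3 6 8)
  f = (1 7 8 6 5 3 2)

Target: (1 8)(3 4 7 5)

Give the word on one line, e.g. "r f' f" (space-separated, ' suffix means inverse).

f' r'

  after f': (1 2 3 5 6 8 7)
  after r': (1 8)(3 4 7 5)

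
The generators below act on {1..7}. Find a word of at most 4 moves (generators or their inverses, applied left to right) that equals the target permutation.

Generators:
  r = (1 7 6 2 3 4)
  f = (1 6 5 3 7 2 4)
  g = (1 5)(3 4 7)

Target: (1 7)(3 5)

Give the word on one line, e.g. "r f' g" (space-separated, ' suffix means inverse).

f' r r

  after f': (1 4 2 7 3 5 6)
  after r: (2 6 7 4 3 5)
  after r: (1 7)(3 5)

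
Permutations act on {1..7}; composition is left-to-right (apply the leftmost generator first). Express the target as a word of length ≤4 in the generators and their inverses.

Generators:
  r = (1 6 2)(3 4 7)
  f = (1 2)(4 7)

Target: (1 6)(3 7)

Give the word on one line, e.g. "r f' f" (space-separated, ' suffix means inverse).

r r f' r

  after r: (1 6 2)(3 4 7)
  after r: (1 2 6)(3 7 4)
  after f': (2 6)(3 4)
  after r: (1 6)(3 7)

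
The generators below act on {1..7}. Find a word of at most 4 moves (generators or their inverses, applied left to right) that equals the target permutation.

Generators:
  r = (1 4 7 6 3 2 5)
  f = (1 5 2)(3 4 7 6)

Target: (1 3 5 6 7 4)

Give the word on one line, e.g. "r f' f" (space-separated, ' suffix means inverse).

f r' r'

  after f: (1 5 2)(3 4 7 6)
  after r': (1 2 5 3)
  after r': (1 3 5 6 7 4)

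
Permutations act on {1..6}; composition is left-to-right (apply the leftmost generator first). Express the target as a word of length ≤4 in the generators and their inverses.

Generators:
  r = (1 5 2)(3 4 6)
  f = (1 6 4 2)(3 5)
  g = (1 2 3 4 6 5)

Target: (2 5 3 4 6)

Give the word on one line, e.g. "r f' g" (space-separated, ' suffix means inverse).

g r' g

  after g: (1 2 3 4 6 5)
  after r': (1 5 2 6)
  after g: (2 5 3 4 6)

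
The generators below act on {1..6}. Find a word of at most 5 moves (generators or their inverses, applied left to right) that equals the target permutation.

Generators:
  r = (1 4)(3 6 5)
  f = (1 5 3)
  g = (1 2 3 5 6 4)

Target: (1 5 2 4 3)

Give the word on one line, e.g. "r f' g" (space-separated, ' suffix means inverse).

f g' r'

  after f: (1 5 3)
  after g': (1 3 4 6 5 2)
  after r': (1 5 2 4 3)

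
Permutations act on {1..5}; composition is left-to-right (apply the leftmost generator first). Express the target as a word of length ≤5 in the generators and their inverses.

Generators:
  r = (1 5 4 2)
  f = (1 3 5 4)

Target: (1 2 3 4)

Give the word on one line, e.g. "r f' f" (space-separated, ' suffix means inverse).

  after r': (1 2 4 5)
  after f: (1 2)(3 5)
  after f: (1 2 3 4)

r' f f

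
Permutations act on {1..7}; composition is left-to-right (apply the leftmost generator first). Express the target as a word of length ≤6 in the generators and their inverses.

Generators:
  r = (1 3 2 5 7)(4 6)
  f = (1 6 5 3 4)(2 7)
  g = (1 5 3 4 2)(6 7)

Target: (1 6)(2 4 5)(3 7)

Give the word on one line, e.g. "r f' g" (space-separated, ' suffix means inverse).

  after r: (1 3 2 5 7)(4 6)
  after g': (1 5 6 3 4 7 2)
  after r: (1 7 5 4)(2 3 6)
  after g: (1 6)(2 4 5)(3 7)

r g' r g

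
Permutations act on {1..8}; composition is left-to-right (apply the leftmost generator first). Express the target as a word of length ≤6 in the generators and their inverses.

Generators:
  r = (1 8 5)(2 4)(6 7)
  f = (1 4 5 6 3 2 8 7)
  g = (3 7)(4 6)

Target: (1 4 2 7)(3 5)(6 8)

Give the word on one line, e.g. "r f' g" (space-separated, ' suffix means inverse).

  after g: (3 7)(4 6)
  after r': (1 5 8)(2 4 7 3 6)
  after g': (1 5 8)(2 6)(3 4)
  after f: (1 6 8 4 2 3 5 7)
  after g: (1 4 2 7)(3 5)(6 8)

g r' g' f g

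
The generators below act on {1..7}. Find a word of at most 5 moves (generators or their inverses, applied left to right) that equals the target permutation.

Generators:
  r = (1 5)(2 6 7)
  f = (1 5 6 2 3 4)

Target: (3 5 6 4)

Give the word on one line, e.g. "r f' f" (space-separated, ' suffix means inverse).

  after f': (1 4 3 2 6 5)
  after r': (1 4 3 7 6)
  after f: (2 3 7)(5 6)
  after r': (1 5 2 3 6)
  after f': (3 5 6 4)

f' r' f r' f'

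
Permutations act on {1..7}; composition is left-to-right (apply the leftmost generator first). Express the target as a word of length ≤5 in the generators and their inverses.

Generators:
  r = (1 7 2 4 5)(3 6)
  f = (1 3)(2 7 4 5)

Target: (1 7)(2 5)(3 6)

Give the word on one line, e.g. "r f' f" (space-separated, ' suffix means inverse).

  after f': (1 3)(2 5 4 7)
  after f': (2 4)(5 7)
  after r: (1 7)(2 5)(3 6)

f' f' r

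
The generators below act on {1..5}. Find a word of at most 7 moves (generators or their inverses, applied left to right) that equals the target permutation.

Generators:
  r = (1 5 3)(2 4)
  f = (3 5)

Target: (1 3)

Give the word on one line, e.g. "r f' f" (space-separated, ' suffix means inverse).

r r r f' r'

  after r: (1 5 3)(2 4)
  after r: (1 3 5)
  after r: (2 4)
  after f': (2 4)(3 5)
  after r': (1 3)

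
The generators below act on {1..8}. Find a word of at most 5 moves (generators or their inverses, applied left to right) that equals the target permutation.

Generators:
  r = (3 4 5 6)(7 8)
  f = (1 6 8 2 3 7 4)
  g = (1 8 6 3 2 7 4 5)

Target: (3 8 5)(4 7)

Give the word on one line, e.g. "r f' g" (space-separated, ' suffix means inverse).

  after f: (1 6 8 2 3 7 4)
  after f: (1 8 3 4 6 2 7)
  after g': (3 7 5 4 8 6)
  after r': (3 8 5)(4 7)

f f g' r'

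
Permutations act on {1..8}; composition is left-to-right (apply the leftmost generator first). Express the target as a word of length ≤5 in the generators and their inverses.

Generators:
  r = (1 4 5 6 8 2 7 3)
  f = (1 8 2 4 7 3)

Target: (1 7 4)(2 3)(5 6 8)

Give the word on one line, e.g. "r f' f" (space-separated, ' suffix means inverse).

  after f: (1 8 2 4 7 3)
  after f: (1 2 7)(3 8 4)
  after r: (1 7 4)(2 3)(5 6 8)

f f r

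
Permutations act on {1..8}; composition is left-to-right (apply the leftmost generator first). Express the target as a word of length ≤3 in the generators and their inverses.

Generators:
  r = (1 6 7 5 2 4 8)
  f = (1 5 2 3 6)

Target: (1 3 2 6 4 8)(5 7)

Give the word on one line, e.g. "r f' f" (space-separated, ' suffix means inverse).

  after f': (1 6 3 2 5)
  after f': (1 3 5 6 2)
  after r: (1 3 2 6 4 8)(5 7)

f' f' r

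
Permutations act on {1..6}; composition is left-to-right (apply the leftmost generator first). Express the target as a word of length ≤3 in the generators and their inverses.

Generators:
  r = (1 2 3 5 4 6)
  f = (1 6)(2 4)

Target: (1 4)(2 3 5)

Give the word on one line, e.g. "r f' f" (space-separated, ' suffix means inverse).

r f

  after r: (1 2 3 5 4 6)
  after f: (1 4)(2 3 5)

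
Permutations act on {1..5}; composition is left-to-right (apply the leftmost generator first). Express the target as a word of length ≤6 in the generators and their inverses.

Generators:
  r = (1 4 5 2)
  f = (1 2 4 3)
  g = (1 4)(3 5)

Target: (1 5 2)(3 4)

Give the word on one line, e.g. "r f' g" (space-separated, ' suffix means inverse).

  after g: (1 4)(3 5)
  after r': (2 5 3 4)
  after f': (1 3 2 5 4)
  after g: (1 5)(2 3)
  after f: (1 5 2)(3 4)

g r' f' g f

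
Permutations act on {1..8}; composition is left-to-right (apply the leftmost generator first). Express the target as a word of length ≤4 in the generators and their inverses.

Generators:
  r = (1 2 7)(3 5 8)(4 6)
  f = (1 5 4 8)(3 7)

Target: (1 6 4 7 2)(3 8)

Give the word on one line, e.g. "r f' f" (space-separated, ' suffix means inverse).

f f r'

  after f: (1 5 4 8)(3 7)
  after f: (1 4)(5 8)
  after r': (1 6 4 7 2)(3 8)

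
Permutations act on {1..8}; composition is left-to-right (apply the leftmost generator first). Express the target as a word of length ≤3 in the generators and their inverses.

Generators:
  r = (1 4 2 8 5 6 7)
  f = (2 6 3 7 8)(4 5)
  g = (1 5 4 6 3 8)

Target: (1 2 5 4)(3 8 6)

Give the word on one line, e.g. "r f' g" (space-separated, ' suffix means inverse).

  after f: (2 6 3 7 8)(4 5)
  after g': (1 8 2 4)(3 7)
  after f: (1 2 5 4)(3 8 6)

f g' f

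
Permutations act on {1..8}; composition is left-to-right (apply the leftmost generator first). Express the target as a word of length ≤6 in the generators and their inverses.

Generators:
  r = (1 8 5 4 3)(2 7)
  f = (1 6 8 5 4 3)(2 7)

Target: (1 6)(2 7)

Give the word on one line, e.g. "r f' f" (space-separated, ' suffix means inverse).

  after f: (1 6 8 5 4 3)(2 7)
  after r: (1 6 5 3 8 4)
  after r: (1 6 4 8 3 5)(2 7)
  after r: (1 6 3 4 5 8)
  after r: (1 6)(2 7)

f r r r r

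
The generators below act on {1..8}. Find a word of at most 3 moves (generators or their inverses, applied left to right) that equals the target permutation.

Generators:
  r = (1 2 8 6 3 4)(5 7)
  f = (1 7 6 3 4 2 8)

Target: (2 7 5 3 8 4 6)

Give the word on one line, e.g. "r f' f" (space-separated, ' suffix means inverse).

r f f

  after r: (1 2 8 6 3 4)(5 7)
  after f: (1 8 3 2)(4 7 5 6)
  after f: (2 7 5 3 8 4 6)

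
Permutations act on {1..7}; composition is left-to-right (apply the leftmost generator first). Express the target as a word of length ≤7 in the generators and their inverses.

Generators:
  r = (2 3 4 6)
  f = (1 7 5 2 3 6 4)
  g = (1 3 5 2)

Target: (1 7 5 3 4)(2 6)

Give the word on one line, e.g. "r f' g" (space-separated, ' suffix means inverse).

r' g' f g f'

  after r': (2 6 4 3)
  after g': (1 2 6 4)(3 5)
  after f: (1 3 2 4 7 5 6)
  after g: (1 5 6 3)(2 4 7)
  after f': (1 7 5 3 4)(2 6)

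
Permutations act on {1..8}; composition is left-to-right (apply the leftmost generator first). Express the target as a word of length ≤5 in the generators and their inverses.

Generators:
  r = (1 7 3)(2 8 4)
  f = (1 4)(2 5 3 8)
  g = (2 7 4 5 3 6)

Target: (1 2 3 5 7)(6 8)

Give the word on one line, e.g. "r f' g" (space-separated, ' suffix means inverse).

f' g f'

  after f': (1 4)(2 8 3 5)
  after g: (1 5 7 4)(2 8 6)
  after f': (1 2 3 5 7)(6 8)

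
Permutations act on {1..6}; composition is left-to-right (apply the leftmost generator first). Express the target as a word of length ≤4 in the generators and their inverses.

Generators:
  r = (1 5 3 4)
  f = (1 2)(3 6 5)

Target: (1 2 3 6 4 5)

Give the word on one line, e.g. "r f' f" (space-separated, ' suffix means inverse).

f r r

  after f: (1 2)(3 6 5)
  after r: (1 2 5 4)(3 6)
  after r: (1 2 3 6 4 5)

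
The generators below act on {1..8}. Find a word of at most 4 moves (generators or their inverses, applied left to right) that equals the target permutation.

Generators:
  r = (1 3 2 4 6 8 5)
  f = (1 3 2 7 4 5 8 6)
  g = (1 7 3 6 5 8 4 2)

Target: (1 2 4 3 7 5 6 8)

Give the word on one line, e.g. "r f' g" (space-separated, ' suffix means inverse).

  after f': (1 6 8 5 4 7 2 3)
  after g': (1 3 2 7 4)(5 8 6)
  after f: (1 2 4 3 7 5 6 8)

f' g' f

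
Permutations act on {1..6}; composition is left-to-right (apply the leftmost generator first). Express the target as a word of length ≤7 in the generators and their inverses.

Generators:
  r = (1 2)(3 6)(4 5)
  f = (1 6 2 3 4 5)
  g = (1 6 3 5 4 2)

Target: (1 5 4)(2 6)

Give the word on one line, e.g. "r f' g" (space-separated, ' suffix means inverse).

  after g': (1 2 4 5 3 6)
  after r: (2 5 6)
  after f': (1 5)(2 4 3)
  after f': (1 4 2 3 6)
  after r': (1 5 4)(2 6)

g' r f' f' r'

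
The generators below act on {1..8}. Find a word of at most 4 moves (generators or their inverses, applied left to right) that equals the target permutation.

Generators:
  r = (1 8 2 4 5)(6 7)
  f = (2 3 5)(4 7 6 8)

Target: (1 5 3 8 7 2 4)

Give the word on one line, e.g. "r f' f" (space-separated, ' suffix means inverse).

f' r'

  after f': (2 5 3)(4 8 6 7)
  after r': (1 5 3 8 7 2 4)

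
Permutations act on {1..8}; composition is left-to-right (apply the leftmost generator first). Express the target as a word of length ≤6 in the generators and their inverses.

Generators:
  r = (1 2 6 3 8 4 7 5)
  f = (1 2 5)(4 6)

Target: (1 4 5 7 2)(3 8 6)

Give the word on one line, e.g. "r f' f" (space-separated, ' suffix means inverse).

f' r' f' r'

  after f': (1 5 2)(4 6)
  after r': (1 7 4 2 5)(3 6 8)
  after f': (1 7 6 8 3 4)
  after r': (1 4 5 7 2)(3 8 6)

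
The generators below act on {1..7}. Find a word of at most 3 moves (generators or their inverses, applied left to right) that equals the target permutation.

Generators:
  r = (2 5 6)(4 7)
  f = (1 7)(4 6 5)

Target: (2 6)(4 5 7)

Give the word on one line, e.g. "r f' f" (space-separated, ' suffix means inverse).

f' f' r'

  after f': (1 7)(4 5 6)
  after f': (4 6 5)
  after r': (2 6)(4 5 7)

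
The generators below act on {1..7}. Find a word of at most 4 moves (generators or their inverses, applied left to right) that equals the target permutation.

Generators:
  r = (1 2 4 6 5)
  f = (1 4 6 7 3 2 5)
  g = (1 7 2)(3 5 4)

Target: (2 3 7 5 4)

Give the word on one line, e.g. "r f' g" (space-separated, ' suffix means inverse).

f' r

  after f': (1 5 2 3 7 6 4)
  after r: (2 3 7 5 4)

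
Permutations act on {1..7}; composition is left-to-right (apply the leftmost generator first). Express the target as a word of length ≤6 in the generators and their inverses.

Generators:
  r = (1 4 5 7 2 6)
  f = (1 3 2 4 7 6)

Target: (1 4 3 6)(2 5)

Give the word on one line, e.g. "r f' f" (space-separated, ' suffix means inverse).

f f r' f'

  after f: (1 3 2 4 7 6)
  after f: (1 2 7)(3 4 6)
  after r': (1 7 6 3)(2 5 4)
  after f': (1 4 3 6)(2 5)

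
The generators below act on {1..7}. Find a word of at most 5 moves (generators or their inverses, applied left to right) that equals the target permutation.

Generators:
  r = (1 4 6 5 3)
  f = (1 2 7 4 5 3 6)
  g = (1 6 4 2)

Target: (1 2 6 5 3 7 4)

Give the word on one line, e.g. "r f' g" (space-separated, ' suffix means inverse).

  after g': (1 2 4 6)
  after f: (1 7 4)(2 5 3 6)
  after g: (1 7 2 5 3 4 6)
  after f': (1 2 4 3 7)
  after r: (1 2 6 5 3 7 4)

g' f g f' r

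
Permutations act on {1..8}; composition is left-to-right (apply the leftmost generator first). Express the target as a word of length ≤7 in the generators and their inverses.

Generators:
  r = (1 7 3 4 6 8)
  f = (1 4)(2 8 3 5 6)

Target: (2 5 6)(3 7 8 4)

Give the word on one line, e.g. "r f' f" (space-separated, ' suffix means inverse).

  after f': (1 4)(2 6 5 3 8)
  after r: (1 6 5 4 7 3)(2 8)
  after f: (1 2 3 4 7 5)
  after f: (1 8 3)(2 5 4 7 6)
  after r: (2 5 6)(3 7 8 4)

f' r f f r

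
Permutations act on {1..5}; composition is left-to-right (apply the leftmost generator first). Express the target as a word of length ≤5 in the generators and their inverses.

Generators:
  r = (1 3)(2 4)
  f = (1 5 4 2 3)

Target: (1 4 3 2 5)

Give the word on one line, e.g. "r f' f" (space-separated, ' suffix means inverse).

f' r' r' f' r

  after f': (1 3 2 4 5)
  after r': (3 4 5)
  after r': (1 3 2 4 5)
  after f': (1 2 5 3 4)
  after r: (1 4 3 2 5)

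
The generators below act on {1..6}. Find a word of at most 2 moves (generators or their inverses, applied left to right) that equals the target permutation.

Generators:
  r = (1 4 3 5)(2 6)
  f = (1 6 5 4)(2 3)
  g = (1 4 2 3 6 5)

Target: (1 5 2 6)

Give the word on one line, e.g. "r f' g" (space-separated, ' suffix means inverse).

f g

  after f: (1 6 5 4)(2 3)
  after g: (1 5 2 6)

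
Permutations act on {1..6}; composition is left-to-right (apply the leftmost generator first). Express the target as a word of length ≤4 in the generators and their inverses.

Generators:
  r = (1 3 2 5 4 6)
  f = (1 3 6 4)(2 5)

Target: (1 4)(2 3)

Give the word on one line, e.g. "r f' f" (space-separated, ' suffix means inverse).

  after r': (1 6 4 5 2 3)
  after f': (1 3 4 2)
  after r': (2 6 4 3 5)
  after f': (1 4)(2 3)

r' f' r' f'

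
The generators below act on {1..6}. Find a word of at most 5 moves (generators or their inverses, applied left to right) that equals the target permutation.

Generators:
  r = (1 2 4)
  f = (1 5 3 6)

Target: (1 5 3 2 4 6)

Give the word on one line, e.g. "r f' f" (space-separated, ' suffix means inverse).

f' f' r f'

  after f': (1 6 3 5)
  after f': (1 3)(5 6)
  after r: (1 3 2 4)(5 6)
  after f': (1 5 3 2 4 6)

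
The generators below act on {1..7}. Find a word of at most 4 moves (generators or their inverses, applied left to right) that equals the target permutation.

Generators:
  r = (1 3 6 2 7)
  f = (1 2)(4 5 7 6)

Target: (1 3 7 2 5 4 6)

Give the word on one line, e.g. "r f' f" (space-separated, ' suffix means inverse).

r f'

  after r: (1 3 6 2 7)
  after f': (1 3 7 2 5 4 6)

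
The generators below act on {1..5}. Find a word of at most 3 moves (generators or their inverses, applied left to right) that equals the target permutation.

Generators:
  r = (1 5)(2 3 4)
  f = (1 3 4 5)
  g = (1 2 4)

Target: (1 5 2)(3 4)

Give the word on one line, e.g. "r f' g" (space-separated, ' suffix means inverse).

  after f': (1 5 4 3)
  after g': (1 5 2)(3 4)

f' g'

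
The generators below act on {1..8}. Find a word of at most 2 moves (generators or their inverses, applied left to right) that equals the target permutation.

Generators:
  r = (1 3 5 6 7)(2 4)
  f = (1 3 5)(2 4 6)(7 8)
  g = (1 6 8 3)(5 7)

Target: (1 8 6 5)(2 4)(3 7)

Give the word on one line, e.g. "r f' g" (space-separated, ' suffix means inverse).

r g'

  after r: (1 3 5 6 7)(2 4)
  after g': (1 8 6 5)(2 4)(3 7)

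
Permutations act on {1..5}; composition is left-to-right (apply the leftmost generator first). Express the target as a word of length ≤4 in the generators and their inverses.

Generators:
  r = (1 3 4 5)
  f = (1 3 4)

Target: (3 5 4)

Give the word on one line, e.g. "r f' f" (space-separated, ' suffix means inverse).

r r f

  after r: (1 3 4 5)
  after r: (1 4)(3 5)
  after f: (3 5 4)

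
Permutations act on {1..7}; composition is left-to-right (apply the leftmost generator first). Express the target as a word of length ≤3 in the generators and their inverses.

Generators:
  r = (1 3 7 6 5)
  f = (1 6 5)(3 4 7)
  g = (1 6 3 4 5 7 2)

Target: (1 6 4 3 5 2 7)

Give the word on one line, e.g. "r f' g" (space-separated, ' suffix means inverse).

r g'

  after r: (1 3 7 6 5)
  after g': (1 6 4 3 5 2 7)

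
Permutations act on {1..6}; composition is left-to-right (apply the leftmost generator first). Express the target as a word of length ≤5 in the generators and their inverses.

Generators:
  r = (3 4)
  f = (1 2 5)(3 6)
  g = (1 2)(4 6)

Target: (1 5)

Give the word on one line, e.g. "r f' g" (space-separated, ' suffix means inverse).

r' f' r' g'

  after r': (3 4)
  after f': (1 5 2)(3 4 6)
  after r': (1 5 2)(4 6)
  after g': (1 5)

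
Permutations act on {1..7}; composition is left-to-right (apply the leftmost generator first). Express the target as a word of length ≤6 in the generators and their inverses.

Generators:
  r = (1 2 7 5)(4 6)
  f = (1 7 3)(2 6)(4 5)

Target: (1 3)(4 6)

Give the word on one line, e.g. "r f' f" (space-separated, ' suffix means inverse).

f r r f'

  after f: (1 7 3)(2 6)(4 5)
  after r: (1 5 6 7 3 2 4)
  after r: (2 6 5 4)(3 7)
  after f': (1 3)(4 6)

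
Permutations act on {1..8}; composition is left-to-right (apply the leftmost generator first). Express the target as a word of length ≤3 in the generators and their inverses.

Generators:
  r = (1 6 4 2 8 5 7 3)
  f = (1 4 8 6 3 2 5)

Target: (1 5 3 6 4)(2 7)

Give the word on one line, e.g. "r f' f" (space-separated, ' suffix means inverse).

f r f

  after f: (1 4 8 6 3 2 5)
  after r: (1 2 7 3 8 4 5 6)
  after f: (1 5 3 6 4)(2 7)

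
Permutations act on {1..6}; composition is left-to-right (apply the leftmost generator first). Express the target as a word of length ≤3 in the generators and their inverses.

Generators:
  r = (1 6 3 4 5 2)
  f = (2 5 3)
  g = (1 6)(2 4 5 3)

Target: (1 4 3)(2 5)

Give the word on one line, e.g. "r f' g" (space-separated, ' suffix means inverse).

r' g f'

  after r': (1 2 5 4 3 6)
  after g: (1 4 2 3)
  after f': (1 4 3)(2 5)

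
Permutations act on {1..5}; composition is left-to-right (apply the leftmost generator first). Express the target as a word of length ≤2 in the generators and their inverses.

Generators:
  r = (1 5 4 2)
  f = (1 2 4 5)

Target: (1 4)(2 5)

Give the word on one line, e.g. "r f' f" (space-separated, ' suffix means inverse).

  after r: (1 5 4 2)
  after f': (1 4)(2 5)

r f'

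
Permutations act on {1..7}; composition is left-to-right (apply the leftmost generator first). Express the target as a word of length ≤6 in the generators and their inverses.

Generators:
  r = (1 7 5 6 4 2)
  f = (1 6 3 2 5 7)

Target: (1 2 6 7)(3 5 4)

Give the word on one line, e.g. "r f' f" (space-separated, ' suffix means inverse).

r f r f r'

  after r: (1 7 5 6 4 2)
  after f: (2 6 4 5 3)
  after r: (1 7 5 3)(2 4 6)
  after f: (2 4 3 6 5)
  after r': (1 2 6 7)(3 5 4)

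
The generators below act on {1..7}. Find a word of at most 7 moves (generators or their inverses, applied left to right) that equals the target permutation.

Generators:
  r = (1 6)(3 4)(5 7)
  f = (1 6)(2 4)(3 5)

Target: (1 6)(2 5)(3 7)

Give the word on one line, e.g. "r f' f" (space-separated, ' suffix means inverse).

f' r r r f

  after f': (1 6)(2 4)(3 5)
  after r: (2 3 7 5 4)
  after r: (1 6)(2 4)(3 5)
  after r: (2 3 7 5 4)
  after f: (1 6)(2 5)(3 7)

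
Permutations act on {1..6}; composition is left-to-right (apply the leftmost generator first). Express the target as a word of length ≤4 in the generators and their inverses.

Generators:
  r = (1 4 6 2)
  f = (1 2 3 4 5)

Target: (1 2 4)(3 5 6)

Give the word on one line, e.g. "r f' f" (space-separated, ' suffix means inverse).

  after r: (1 4 6 2)
  after f': (1 3 2 5 4 6)
  after r: (1 3)(2 5 6 4)
  after f': (1 2 4)(3 5 6)

r f' r f'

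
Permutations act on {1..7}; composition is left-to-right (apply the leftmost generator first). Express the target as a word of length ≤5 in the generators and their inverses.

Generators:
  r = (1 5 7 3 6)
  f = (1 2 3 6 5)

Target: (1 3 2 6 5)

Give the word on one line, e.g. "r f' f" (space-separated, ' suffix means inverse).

  after r: (1 5 7 3 6)
  after r: (1 7 6 5 3)
  after f: (1 7 5 6)(2 3)
  after r: (1 3 2 6 5)

r r f r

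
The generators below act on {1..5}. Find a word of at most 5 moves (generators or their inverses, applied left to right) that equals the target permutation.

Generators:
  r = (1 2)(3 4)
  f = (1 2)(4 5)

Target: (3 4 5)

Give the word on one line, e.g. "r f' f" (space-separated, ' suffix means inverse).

  after f: (1 2)(4 5)
  after r': (3 4 5)
  after r': (1 2)(4 5)
  after r': (3 4 5)

f r' r' r'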